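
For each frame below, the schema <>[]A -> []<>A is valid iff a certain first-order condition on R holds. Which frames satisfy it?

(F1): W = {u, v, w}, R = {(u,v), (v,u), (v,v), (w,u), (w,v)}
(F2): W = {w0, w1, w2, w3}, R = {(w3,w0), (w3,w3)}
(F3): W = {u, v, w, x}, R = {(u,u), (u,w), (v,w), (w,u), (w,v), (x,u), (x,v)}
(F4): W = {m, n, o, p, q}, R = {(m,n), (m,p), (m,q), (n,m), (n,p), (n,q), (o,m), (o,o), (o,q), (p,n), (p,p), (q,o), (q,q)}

Frame correspondent (Sahlqvist): forall x forall y forall z (Rxy & Rxz -> exists w (Ryw & Rzw)) — i.e. convergence.
(F1): condition met.
(F2): fails — Rw3w0 and Rw3w0 but w0 and w0 have no common successor.
(F3): condition met.
(F4): fails — Rmq and Rmp but q and p have no common successor.

(F1), (F3)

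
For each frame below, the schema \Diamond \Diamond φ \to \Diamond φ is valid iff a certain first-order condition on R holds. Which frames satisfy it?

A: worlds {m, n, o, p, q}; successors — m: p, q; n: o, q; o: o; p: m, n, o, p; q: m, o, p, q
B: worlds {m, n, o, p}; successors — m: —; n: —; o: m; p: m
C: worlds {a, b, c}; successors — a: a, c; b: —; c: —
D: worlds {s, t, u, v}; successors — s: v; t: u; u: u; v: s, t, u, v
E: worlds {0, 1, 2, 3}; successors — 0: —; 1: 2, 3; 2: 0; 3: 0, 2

B, C

The schema corresponds to transitivity: \forall x \forall y \forall z (Rxy \wedge Ryz \to Rxz).
A: fails — Rpm and Rmq but not Rpq.
B: condition met.
C: condition met.
D: fails — Rsv and Rvt but not Rst.
E: fails — R12 and R20 but not R10.
Valid on: B, C.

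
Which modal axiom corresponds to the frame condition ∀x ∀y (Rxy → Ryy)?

□(□p → p)

The condition is shift-reflexivity. The T□ schema □(□p → p) defines it.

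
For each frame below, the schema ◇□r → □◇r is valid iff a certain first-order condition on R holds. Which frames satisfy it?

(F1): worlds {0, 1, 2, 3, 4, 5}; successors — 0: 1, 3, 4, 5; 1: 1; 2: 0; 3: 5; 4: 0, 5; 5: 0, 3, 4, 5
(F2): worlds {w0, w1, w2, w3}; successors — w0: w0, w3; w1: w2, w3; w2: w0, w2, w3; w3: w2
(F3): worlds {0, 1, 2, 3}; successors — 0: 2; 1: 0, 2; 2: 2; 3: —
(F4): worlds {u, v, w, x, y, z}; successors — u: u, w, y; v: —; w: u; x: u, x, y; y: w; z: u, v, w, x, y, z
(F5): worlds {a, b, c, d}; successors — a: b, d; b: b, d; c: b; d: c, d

Frame correspondent (Sahlqvist): ∀x ∀y ∀z (Rxy ∧ Rxz → ∃w (Ryw ∧ Rzw)) — i.e. convergence.
(F1): fails — R01 and R04 but 1 and 4 have no common successor.
(F2): fails — Rw0w0 and Rw0w3 but w0 and w3 have no common successor.
(F3): ✓.
(F4): fails — Ruw and Ruy but w and y have no common successor.
(F5): fails — Rdc and Rdd but c and d have no common successor.
Valid on: (F3).

(F3)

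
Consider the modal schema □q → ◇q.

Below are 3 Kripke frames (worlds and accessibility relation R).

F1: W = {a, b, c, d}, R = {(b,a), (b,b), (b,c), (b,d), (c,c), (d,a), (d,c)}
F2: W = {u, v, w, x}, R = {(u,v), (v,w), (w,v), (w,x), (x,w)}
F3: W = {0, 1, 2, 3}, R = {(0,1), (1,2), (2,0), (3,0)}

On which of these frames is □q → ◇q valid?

F2, F3

This is the axiom for seriality; its first-order frame correspondent is ∀x ∃y Rxy.
F1: fails — world a has no successor.
F2: holds.
F3: holds.
Valid on: F2, F3.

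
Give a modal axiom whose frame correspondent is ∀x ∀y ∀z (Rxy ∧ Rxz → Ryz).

A defining formula is ◇p → □◇p (the 5 axiom).

◇p → □◇p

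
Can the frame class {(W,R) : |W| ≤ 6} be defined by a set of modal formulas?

No

If a class were modally definable it would be closed under disjoint unions (Goldblatt–Thomason).
Any modal formula valid on each of 7 disjoint one-world frames is valid on their disjoint union (validity is preserved under disjoint unions). Each one-world frame has |W|=1≤6, but the union has |W|=7.
Hence having at most 6 worlds is not modally definable.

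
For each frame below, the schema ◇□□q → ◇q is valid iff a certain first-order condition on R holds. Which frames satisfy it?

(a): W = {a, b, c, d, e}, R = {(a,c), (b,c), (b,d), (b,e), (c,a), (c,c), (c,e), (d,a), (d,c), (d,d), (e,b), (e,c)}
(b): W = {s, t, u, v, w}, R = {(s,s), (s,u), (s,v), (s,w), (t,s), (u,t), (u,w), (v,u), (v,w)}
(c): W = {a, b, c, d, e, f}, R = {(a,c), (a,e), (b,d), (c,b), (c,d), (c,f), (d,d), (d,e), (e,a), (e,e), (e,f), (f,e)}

Frame correspondent (Sahlqvist): ∀x ∀y (xRy → ∃w (yR²w ∧ xRw)) — i.e. a generalized confluence (Geach) condition.
(a): condition met.
(b): fails — sRw but no w* with wR²w* and sRw*.
(c): condition met.
Valid on: (a), (c).

(a), (c)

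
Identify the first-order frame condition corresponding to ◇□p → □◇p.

Suppose ◇□p→□◇p is valid. Take Rxy, Rxz and set V(p)={w : Ryw}. Then □p at y so ◇□p at x, so □◇p at x, so ◇p at z, giving w with Rzw and Ryw.

convergence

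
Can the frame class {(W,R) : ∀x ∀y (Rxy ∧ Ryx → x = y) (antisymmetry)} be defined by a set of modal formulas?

Not modally definable

If a class were modally definable it would be closed under surjective bounded morphisms (Goldblatt–Thomason).
The 6-cycle (worlds w0,w1,w2,w3,w4,w5 with w0→w1→w2→w3→w4→w5→w0) is antisymmetric. Sending even-indexed worlds to s and odd-indexed worlds to t is a surjective bounded morphism onto the two-world frame with s↔t, which is not antisymmetric.
Hence antisymmetry is not modally definable.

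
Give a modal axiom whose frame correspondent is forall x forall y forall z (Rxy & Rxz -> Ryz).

◇r → □◇r

The condition is the Euclidean property. The 5 schema ◇r → □◇r defines it.
Suppose ◇r→□◇r is valid. Take Rxy, Rxz and set V(r)={y}. Then ◇r at x, so □◇r at x, so ◇r at z, so some w with Rzw has r; w=y, i.e. Rzy. By symmetry of the argument, Ryz.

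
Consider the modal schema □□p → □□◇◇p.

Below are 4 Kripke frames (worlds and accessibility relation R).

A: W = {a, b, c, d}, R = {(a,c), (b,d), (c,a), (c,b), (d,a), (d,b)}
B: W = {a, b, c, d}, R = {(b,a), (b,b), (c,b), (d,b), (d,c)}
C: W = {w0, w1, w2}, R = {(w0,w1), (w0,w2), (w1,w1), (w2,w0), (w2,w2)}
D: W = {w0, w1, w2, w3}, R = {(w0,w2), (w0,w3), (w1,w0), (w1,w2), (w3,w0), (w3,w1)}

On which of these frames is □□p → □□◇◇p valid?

A, C

This is the axiom for a generalized confluence (Geach) condition; its first-order frame correspondent is ∀x ∀z (xR²z → ∃w (xR²w ∧ zR²w)).
A: satisfies the condition.
B: fails — bR²a but no w with bR²w and aR²w.
C: satisfies the condition.
D: fails — w0R²w1 but no w with w0R²w and w1R²w.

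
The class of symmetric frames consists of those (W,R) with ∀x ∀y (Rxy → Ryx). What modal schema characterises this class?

r → □◇r

The condition is symmetry. The B schema r → □◇r defines it.
Suppose r→□◇r is valid. Take Rxy and set V(r)={x}. Then r at x, so □◇r at x, so ◇r at y, so some z with Ryz has r; z=x, i.e. Ryx.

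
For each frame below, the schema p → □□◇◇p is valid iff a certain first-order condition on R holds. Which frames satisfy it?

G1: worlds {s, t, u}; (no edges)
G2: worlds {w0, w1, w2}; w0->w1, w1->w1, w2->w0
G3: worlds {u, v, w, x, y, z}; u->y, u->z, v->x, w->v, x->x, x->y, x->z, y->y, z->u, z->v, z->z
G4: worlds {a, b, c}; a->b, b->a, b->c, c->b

G1, G4

The schema corresponds to a generalized confluence (Geach) condition: ∀x ∀z (xR²z → ∃w (x = w ∧ zR²w)).
G1: condition met.
G2: fails — w0R²w1 but no w with w0=w and w1R²w.
G3: fails — uR²v but no t with u=t and vR²t.
G4: condition met.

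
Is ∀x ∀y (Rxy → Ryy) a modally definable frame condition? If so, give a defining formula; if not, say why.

Yes: it is shift-reflexivity, defined by the T□ schema □(□q → q).
Suppose □(□q→q) is valid. Take Rxy and set V(q)={w : Ryw}. Then at y, □q holds; since □(□q→q) at x, □q→q at y, so q at y, i.e. Ryy.

Definable; □(□q → q) defines it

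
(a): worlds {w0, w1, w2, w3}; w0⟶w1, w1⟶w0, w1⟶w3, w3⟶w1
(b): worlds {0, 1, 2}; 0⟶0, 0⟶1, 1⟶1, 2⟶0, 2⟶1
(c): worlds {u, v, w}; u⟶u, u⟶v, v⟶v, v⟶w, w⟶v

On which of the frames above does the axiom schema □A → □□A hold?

(b)

This is the axiom for transitivity; its first-order frame correspondent is ∀x ∀y ∀z (Rxy ∧ Ryz → Rxz).
(a): fails — Rw0w1 and Rw1w0 but not Rw0w0.
(b): condition met.
(c): fails — Ruv and Rvw but not Ruw.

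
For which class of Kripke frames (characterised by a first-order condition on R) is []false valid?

emptiness of R: forall x forall y ~Rxy

□⊥ is valid iff no world has any successor (otherwise □⊥ fails at any world with one).
The converse is a direct semantic check.
Frame condition: forall x forall y ~Rxy.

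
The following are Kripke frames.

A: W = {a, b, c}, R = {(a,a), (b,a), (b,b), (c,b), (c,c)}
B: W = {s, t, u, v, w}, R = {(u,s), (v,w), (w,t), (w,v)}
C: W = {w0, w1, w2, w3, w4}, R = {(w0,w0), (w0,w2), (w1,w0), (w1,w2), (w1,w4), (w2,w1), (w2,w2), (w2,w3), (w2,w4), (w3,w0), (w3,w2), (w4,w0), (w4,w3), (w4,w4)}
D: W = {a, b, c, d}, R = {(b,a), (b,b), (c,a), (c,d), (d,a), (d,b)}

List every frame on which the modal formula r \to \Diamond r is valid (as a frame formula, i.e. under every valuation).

A

Frame correspondent (Sahlqvist): \forall x \exists w (x = w \wedge xRw) — i.e. a generalized confluence (Geach) condition.
A: ✓.
B: fails — at s but no w* with s=w* and sRw*.
C: fails — at w1 but no w with w1=w and w1Rw.
D: fails — at a but no w with a=w and aRw.
Valid on: A.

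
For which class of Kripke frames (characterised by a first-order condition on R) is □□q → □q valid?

Suppose □□q→□q is valid. Take Rxy and set V(q)={w : xR²w}. Then □□q at x, so □q at x, so q at y, i.e. ∃z(Rxz∧Rzy).

density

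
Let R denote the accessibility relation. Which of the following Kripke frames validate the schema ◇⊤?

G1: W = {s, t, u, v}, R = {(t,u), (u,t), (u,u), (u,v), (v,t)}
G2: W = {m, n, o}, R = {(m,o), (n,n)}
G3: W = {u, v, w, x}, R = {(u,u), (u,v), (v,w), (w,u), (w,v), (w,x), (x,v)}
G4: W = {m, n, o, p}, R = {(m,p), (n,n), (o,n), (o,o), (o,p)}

G3

This is the axiom for seriality; its first-order frame correspondent is ∀x ∃y Rxy.
G1: fails — world s has no successor.
G2: fails — world o has no successor.
G3: satisfies the condition.
G4: fails — world p has no successor.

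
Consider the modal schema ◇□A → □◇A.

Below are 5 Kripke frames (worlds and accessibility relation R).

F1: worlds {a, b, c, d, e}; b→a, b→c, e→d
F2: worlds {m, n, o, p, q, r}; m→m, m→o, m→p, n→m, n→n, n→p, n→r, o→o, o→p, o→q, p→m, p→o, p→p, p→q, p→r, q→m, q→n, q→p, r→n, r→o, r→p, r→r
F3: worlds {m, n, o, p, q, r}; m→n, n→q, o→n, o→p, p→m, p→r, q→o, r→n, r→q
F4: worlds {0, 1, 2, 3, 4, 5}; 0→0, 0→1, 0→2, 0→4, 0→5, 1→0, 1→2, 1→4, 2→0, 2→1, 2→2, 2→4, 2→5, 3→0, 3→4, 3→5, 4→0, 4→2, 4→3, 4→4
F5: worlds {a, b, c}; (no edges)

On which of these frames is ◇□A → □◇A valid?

F2, F5

Frame correspondent (Sahlqvist): ∀x ∀y ∀z (Rxy ∧ Rxz → ∃w (Ryw ∧ Rzw)) — i.e. convergence.
F1: fails — Rba and Rba but a and a have no common successor.
F2: ✓.
F3: fails — Ron and Rop but n and p have no common successor.
F4: fails — R00 and R05 but 0 and 5 have no common successor.
F5: ✓.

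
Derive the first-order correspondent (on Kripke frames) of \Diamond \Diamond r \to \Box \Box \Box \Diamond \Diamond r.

\forall x \forall y \forall z ((x R^2 y \wedge x R^3 z) \to \exists w (y = w \wedge z R^2 w))

This is a Sahlqvist (Geach-type) schema ◇^2□^0r → □^3◇^2r.
Minimal-valuation argument: fix x; take any y with xR^2y and any z with xR^3z. Set V(r) to the set of worlds R-reachable from y in exactly 0 steps. Then □^0r holds at y, so the antecedent holds at x; validity forces ◇^2r at z, giving a w with zR^2w and yR^0w.
First-order correspondent: \forall x \forall y \forall z ((x R^2 y \wedge x R^3 z) \to \exists w (y = w \wedge z R^2 w)).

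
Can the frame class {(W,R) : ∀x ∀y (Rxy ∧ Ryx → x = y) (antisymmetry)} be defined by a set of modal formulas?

If a class were modally definable it would be closed under surjective bounded morphisms (Goldblatt–Thomason).
The 8-cycle (worlds s,t,u,v,w,x,y,z with s→t→u→v→w→x→y→z→s) is antisymmetric. Sending even-indexed worlds to • and odd-indexed worlds to ∘ is a surjective bounded morphism onto the two-world frame with •↔∘, which is not antisymmetric.
So the class is not modally definable.

Not definable by any modal formula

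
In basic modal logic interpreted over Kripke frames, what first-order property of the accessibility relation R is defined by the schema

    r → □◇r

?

Suppose r→□◇r is valid. Take Rxy and set V(r)={x}. Then r at x, so □◇r at x, so ◇r at y, so some z with Ryz has r; z=x, i.e. Ryx.
Conversely, on a frame with symmetry the schema holds at every world under every valuation.
So the correspondent is symmetry.

symmetry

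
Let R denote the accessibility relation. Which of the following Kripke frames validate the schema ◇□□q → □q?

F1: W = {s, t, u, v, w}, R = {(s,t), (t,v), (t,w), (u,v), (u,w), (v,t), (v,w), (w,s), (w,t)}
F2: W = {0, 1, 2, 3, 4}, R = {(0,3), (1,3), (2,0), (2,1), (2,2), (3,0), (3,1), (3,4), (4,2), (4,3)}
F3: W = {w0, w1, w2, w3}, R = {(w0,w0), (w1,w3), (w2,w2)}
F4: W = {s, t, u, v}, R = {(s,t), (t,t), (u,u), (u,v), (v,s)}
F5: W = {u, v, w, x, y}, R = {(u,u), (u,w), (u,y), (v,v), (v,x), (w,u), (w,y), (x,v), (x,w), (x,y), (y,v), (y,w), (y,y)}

This is the axiom for a generalized confluence (Geach) condition; its first-order frame correspondent is ∀x ∀y ∀z ((xRy ∧ xRz) → ∃w (yR²w ∧ z = w)).
F1: fails — wRs, wRs but no w* with sR²w* and s=w*.
F2: fails — 2R0, 2R2 but no w with 0R²w and 2=w.
F3: fails — w1Rw3, w1Rw3 but no w with w3R²w and w3=w.
F4: fails — uRv, uRu but no w with vR²w and u=w.
F5: condition met.
Valid on: F5.

F5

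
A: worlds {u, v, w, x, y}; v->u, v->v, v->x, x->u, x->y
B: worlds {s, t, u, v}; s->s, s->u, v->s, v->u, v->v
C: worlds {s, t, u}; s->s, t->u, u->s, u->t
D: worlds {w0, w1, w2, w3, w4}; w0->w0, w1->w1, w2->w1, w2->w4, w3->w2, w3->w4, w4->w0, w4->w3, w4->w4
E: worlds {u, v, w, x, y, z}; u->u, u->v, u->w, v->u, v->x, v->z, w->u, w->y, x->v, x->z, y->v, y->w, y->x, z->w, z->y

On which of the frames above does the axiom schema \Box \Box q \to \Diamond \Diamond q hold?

C, D, E

Frame correspondent (Sahlqvist): \forall x \exists w (x R^2 w \wedge x R^2 w) — i.e. a generalized confluence (Geach) condition.
A: fails — at u but no t with uR²t and uR²t.
B: fails — at t but no w with tR²w and tR²w.
C: ✓.
D: ✓.
E: ✓.
Valid on: C, D, E.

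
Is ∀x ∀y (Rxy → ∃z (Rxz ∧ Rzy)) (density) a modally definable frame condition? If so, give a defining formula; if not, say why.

Definable; □□p → □p defines it

Yes: it is density, defined by the C4 schema □□p → □p.
Suppose □□p→□p is valid. Take Rxy and set V(p)={w : xR²w}. Then □□p at x, so □p at x, so p at y, i.e. ∃z(Rxz∧Rzy).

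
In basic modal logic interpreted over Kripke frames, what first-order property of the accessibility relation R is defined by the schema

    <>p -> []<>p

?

the Euclidean property: forall x forall y forall z (Rxy & Rxz -> Ryz)

This is the 5 axiom.
Its frame correspondent is the Euclidean property — forall x forall y forall z (Rxy & Rxz -> Ryz).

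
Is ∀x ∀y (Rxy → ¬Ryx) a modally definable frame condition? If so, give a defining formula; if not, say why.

Modal frame validity is preserved under surjective bounded morphisms.
The 4-cycle (worlds a,b,c,d with a→b→c→d→a) is asymmetric. Mapping every world to a single reflexive point • is a surjective bounded morphism, and the reflexive point is not asymmetric (R•• but asymmetry requires ¬R••).
So the class is not modally definable.

Not definable by any modal formula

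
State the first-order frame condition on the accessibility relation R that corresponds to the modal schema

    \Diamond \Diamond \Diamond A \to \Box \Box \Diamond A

\forall x \forall y \forall z ((x R^3 y \wedge x R^2 z) \to \exists w (y = w \wedge zRw))

This is a Sahlqvist (Geach-type) schema ◇^3□^0A → □^2◇^1A.
Minimal-valuation argument: fix x; take any y with xR^3y and any z with xR^2z. Set V(A) to the set of worlds R-reachable from y in exactly 0 steps. Then □^0A holds at y, so the antecedent holds at x; validity forces ◇^1A at z, giving a w with zR^1w and yR^0w.
First-order correspondent: \forall x \forall y \forall z ((x R^3 y \wedge x R^2 z) \to \exists w (y = w \wedge zRw)).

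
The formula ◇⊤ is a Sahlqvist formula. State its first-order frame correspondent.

Seriality

◇⊤ holds at w iff w has a successor, so frame-validity of ◇⊤ is exactly seriality. Equivalently via □q → ◇q:
Suppose □q→◇q is valid. At any x set V(q)=W. Then □q at x, so ◇q at x, so x has a successor.
The converse is a direct semantic check.
So the correspondent is seriality.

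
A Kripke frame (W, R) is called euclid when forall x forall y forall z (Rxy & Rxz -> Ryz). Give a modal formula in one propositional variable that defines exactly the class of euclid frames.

◇p → □◇p

A defining formula is ◇p → □◇p (the 5 axiom).
Suppose ◇p→□◇p is valid. Take Rxy, Rxz and set V(p)={y}. Then ◇p at x, so □◇p at x, so ◇p at z, so some w with Rzw has p; w=y, i.e. Rzy. By symmetry of the argument, Ryz.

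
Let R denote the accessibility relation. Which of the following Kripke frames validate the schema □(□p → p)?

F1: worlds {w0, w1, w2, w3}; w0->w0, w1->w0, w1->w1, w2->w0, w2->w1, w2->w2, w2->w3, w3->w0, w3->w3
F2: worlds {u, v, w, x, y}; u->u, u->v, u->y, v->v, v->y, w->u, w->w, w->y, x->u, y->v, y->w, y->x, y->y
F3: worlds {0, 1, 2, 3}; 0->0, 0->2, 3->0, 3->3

Frame correspondent (Sahlqvist): ∀x ∀y (Rxy → Ryy) — i.e. shift-reflexivity.
F1: ✓.
F2: fails — Ryx but not Rxx.
F3: fails — R02 but not R22.

F1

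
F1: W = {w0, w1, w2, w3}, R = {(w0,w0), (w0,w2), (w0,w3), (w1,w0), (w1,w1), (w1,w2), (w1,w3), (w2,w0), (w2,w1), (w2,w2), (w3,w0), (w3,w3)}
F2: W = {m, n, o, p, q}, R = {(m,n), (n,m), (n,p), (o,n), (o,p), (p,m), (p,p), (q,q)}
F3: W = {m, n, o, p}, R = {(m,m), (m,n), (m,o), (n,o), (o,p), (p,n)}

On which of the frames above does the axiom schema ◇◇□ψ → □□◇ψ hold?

F1

This is the axiom for a generalized confluence (Geach) condition; its first-order frame correspondent is ∀x ∀y ∀z ((xR²y ∧ xR²z) → ∃w (yRw ∧ zRw)).
F1: ✓.
F2: fails — mR²m, mR²p but no w with mRw and pRw.
F3: fails — mR²m, mR²o but no w with mRw and oRw.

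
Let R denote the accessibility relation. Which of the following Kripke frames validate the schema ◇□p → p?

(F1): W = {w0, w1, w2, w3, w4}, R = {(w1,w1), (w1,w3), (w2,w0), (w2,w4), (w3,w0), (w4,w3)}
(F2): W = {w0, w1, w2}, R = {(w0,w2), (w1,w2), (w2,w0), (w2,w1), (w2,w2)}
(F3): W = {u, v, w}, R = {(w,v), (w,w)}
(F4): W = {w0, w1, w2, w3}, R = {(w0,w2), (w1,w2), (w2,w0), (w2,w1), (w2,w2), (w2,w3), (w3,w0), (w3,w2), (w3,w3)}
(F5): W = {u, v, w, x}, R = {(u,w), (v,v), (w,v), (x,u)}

(F2)

This is the axiom for a generalized confluence (Geach) condition; its first-order frame correspondent is ∀x ∀y (xRy → ∃w (yRw ∧ x = w)).
(F1): fails — w1Rw3 but no w with w3Rw and w1=w.
(F2): satisfies the condition.
(F3): fails — wRv but no t with vRt and w=t.
(F4): fails — w3Rw0 but no w with w0Rw and w3=w.
(F5): fails — uRw but no t with wRt and u=t.
Valid on: (F2).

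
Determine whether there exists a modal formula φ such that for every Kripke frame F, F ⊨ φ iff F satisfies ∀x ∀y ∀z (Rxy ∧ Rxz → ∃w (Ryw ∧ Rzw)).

This is a Sahlqvist condition; the .2 axiom ◇□r → □◇r defines it.
Suppose ◇□r→□◇r is valid. Take Rxy, Rxz and set V(r)={w : Ryw}. Then □r at y so ◇□r at x, so □◇r at x, so ◇r at z, giving w with Rzw and Ryw.

Definable; ◇□r → □◇r defines it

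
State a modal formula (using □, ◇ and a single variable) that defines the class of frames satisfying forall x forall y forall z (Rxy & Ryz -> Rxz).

□p → □□p

This is transitivity; the standard corresponding axiom is 4: □p → □□p.
Suppose □p→□□p is valid. Take Rxy, Ryz and set V(p)={w : Rxw}. Then □p at x, so □□p at x, so □p at y, so p at z, i.e. Rxz.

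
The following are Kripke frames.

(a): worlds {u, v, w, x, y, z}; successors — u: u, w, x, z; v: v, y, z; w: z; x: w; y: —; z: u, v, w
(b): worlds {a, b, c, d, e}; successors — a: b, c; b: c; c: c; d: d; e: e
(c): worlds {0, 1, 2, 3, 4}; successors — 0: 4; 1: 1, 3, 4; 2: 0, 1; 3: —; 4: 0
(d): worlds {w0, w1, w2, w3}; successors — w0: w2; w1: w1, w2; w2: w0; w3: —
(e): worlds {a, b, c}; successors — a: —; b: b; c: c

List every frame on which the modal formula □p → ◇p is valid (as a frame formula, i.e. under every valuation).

Frame correspondent (Sahlqvist): ∀x ∃y Rxy — i.e. seriality.
(a): fails — world y has no successor.
(b): condition met.
(c): fails — world 3 has no successor.
(d): fails — world w3 has no successor.
(e): fails — world a has no successor.
Valid on: (b).

(b)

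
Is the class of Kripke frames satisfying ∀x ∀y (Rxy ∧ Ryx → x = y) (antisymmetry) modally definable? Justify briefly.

If a class were modally definable it would be closed under surjective bounded morphisms (Goldblatt–Thomason).
The 4-cycle (worlds s,t,u,v with s→t→u→v→s) is antisymmetric. Sending even-indexed worlds to • and odd-indexed worlds to ∘ is a surjective bounded morphism onto the two-world frame with •↔∘, which is not antisymmetric.
So no modal formula (or set of formulas) defines exactly the antisymmetric frames.

No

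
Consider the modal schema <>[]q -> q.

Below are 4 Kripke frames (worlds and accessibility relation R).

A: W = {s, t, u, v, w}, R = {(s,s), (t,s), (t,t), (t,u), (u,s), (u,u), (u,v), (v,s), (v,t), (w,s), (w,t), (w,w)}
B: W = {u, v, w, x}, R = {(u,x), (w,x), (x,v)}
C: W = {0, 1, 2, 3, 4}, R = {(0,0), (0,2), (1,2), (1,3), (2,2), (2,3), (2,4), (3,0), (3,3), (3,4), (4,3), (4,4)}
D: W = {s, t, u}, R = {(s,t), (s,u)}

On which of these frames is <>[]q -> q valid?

Frame correspondent (Sahlqvist): forall x forall y (Rxy -> Ryx) — i.e. symmetry.
A: fails — Ruv but not Rvu.
B: fails — Rwx but not Rxw.
C: fails — R02 but not R20.
D: fails — Rsu but not Rus.

none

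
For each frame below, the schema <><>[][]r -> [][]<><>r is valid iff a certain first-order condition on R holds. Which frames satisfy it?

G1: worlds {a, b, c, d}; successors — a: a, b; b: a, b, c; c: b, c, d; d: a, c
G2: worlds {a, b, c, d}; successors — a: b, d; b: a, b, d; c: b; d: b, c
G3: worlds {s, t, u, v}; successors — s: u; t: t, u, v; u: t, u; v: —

Frame correspondent (Sahlqvist): forall x forall y forall z ((x R^2 y & x R^2 z) -> exists w (y R^2 w & z R^2 w)) — i.e. a generalized confluence (Geach) condition.
G1: satisfies the condition.
G2: satisfies the condition.
G3: fails — tR²t, tR²v but no w with tR²w and vR²w.
Valid on: G1, G2.

G1, G2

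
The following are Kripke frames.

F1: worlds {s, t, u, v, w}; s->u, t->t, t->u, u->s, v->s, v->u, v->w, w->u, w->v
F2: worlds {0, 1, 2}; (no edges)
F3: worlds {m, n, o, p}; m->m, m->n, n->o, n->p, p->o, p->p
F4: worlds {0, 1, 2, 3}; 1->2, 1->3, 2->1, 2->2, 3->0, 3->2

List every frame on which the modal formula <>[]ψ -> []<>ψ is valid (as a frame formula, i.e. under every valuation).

This is the axiom for convergence; its first-order frame correspondent is forall x forall y forall z (Rxy & Rxz -> exists w (Ryw & Rzw)).
F1: fails — Rtt and Rtu but t and u have no common successor.
F2: satisfies the condition.
F3: fails — Rmm and Rmn but m and n have no common successor.
F4: fails — R32 and R30 but 2 and 0 have no common successor.
Valid on: F2.

F2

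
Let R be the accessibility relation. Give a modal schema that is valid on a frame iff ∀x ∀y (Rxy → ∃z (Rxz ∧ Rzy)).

This is density; the standard corresponding axiom is C4: □□p → □p.
Suppose □□p→□p is valid. Take Rxy and set V(p)={w : xR²w}. Then □□p at x, so □p at x, so p at y, i.e. ∃z(Rxz∧Rzy).

□□p → □p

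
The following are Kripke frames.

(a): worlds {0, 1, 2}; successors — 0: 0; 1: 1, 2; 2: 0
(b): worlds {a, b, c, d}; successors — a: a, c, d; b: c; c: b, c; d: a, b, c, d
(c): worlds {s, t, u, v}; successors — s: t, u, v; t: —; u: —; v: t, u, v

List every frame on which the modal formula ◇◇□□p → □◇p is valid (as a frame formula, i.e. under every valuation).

(b)

The schema corresponds to a generalized confluence (Geach) condition: ∀x ∀y ∀z ((xR²y ∧ xRz) → ∃w (yR²w ∧ zRw)).
(a): fails — 1R²0, 1R1 but no w with 0R²w and 1Rw.
(b): condition met.
(c): fails — sR²t, sRt but no w with tR²w and tRw.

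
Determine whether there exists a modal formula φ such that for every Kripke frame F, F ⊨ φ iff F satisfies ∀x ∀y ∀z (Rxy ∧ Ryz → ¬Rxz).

Modal frame validity is preserved under surjective bounded morphisms.
The 7-cycle (worlds 0,1,2,3,4,5,6 with 0→1→2→3→4→5→6→0) is intransitive. Mapping every world to a single reflexive point • is a surjective bounded morphism; the reflexive point is not intransitive (R••∧R•• but R••).
So the class is not modally definable.

No — not modally definable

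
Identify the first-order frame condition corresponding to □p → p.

reflexivity: ∀x Rxx

Suppose □p→p is valid. At any x set V(p)={w : Rxw}. Then □p holds at x, so p holds at x, i.e. Rxx.
Conversely, on a frame with reflexivity the schema holds at every world under every valuation.
So the correspondent is reflexivity.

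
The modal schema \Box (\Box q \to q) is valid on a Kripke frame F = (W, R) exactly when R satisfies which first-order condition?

shift-reflexivity

Suppose □(□q→q) is valid. Take Rxy and set V(q)={w : Ryw}. Then at y, □q holds; since □(□q→q) at x, □q→q at y, so q at y, i.e. Ryy.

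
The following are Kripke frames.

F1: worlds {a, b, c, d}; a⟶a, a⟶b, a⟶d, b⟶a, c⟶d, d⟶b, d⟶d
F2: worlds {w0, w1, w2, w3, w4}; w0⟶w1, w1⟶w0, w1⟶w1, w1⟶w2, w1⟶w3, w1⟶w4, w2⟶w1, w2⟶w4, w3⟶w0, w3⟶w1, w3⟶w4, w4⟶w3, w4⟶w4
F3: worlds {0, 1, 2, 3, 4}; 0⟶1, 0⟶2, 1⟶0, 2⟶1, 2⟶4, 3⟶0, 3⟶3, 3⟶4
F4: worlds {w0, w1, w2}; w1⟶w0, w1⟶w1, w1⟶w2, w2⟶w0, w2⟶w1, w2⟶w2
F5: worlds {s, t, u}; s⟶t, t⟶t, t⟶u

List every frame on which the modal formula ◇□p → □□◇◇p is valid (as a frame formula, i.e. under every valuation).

Frame correspondent (Sahlqvist): ∀x ∀y ∀z ((xRy ∧ xR²z) → ∃w (yRw ∧ zR²w)) — i.e. a generalized confluence (Geach) condition.
F1: holds.
F2: holds.
F3: fails — 0R1, 0R²1 but no w with 1Rw and 1R²w.
F4: fails — w1Rw0, w1R²w0 but no w with w0Rw and w0R²w.
F5: fails — sRt, sR²u but no w with tRw and uR²w.

F1, F2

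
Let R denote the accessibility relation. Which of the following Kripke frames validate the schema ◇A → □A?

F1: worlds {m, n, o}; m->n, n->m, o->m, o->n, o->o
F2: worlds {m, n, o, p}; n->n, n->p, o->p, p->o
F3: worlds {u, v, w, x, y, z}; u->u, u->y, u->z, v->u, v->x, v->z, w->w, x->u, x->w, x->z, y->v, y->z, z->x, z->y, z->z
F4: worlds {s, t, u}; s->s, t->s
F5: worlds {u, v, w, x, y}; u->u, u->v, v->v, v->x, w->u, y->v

The schema corresponds to partial functionality: ∀x ∀y ∀z (Rxy ∧ Rxz → y = z).
F1: fails — o sees both m and n.
F2: fails — n sees both n and p.
F3: fails — u sees both u and y.
F4: condition met.
F5: fails — u sees both u and v.

F4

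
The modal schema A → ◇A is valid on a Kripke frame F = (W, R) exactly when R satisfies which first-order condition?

Reflexivity

Equivalently (dual form): □A → A.
Suppose □A→A is valid. At any x set V(A)={w : Rxw}. Then □A holds at x, so A holds at x, i.e. Rxx.
Conversely, on a frame with reflexivity the schema holds at every world under every valuation.
Frame condition: ∀x Rxx.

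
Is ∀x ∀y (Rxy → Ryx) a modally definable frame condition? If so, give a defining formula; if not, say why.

This is a Sahlqvist condition; the B axiom p → □◇p defines it.
Suppose p→□◇p is valid. Take Rxy and set V(p)={x}. Then p at x, so □◇p at x, so ◇p at y, so some z with Ryz has p; z=x, i.e. Ryx.

Definable; p → □◇p defines it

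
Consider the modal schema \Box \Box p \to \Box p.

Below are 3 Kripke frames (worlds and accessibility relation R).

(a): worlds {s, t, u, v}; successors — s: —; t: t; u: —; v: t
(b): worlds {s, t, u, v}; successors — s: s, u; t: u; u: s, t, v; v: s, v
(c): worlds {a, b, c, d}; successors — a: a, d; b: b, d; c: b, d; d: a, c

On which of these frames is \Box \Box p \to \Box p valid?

Frame correspondent (Sahlqvist): \forall x \forall y (Rxy \to \exists z (Rxz \wedge Rzy)) — i.e. density.
(a): ✓.
(b): fails — Rut but no z with Ruz and Rzt.
(c): fails — Rdc but no z with Rdz and Rzc.
Valid on: (a).

(a)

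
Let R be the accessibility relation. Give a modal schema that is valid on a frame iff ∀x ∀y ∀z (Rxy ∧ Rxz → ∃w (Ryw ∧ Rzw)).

◇□r → □◇r

The condition is convergence. The .2 schema ◇□r → □◇r defines it.
Suppose ◇□r→□◇r is valid. Take Rxy, Rxz and set V(r)={w : Ryw}. Then □r at y so ◇□r at x, so □◇r at x, so ◇r at z, giving w with Rzw and Ryw.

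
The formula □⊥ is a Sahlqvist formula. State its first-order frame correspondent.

This schema is the Ver axiom.
Its frame correspondent is emptiness of R — ∀x ∀y ¬Rxy.

emptiness of R: ∀x ∀y ¬Rxy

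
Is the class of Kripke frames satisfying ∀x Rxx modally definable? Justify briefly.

Yes — defined by □r → r

This is a Sahlqvist condition; the T axiom □r → r defines it.
Suppose □r→r is valid. At any x set V(r)={w : Rxw}. Then □r holds at x, so r holds at x, i.e. Rxx.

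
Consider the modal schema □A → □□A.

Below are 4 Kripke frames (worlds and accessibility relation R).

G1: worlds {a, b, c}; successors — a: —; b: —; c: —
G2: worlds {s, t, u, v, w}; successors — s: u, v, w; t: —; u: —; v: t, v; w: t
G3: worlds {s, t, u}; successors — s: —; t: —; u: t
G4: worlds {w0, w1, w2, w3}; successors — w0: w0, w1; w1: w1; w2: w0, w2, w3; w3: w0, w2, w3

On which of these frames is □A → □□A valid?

The schema corresponds to transitivity: ∀x ∀y ∀z (Rxy ∧ Ryz → Rxz).
G1: holds.
G2: fails — Rsv and Rvt but not Rst.
G3: holds.
G4: fails — Rw3w0 and Rw0w1 but not Rw3w1.

G1, G3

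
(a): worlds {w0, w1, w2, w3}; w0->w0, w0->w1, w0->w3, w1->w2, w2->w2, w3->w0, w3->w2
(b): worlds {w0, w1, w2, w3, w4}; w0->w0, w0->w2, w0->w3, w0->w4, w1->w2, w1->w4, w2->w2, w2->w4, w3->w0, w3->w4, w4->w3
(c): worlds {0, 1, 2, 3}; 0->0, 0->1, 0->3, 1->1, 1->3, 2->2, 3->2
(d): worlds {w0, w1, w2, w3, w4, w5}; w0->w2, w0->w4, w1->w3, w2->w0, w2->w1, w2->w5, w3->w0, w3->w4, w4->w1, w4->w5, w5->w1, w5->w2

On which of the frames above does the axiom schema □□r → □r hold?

This is the axiom for density; its first-order frame correspondent is ∀x ∀y (Rxy → ∃z (Rxz ∧ Rzy)).
(a): condition met.
(b): fails — Rw4w3 but no z with Rw4z and Rzw3.
(c): condition met.
(d): fails — Rw0w4 but no z with Rw0z and Rzw4.

(a), (c)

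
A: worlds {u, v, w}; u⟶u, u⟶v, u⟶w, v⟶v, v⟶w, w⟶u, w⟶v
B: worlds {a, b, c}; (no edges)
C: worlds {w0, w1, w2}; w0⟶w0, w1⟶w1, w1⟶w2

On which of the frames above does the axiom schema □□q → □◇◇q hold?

A, B

This is the axiom for a generalized confluence (Geach) condition; its first-order frame correspondent is ∀x ∀z (xRz → ∃w (xR²w ∧ zR²w)).
A: ✓.
B: ✓.
C: fails — w1Rw2 but no w with w1R²w and w2R²w.
Valid on: A, B.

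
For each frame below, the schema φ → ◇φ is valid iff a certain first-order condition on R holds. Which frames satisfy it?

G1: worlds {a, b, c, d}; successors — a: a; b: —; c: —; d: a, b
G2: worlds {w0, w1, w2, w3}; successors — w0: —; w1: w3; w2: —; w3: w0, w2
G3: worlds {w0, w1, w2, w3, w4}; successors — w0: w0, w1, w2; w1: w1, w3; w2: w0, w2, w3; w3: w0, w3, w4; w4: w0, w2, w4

Frame correspondent (Sahlqvist): ∀x Rxx — i.e. reflexivity.
G1: fails — world b does not see itself.
G2: fails — world w0 does not see itself.
G3: satisfies the condition.
Valid on: G3.

G3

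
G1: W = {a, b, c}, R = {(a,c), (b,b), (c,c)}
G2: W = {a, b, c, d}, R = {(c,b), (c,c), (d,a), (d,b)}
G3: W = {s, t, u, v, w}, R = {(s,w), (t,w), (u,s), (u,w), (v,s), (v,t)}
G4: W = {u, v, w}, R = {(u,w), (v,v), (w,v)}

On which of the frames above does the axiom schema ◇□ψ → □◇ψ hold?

This is the axiom for convergence; its first-order frame correspondent is ∀x ∀y ∀z (Rxy ∧ Rxz → ∃w (Ryw ∧ Rzw)).
G1: satisfies the condition.
G2: fails — Rcc and Rcb but c and b have no common successor.
G3: fails — Rsw and Rsw but w and w have no common successor.
G4: satisfies the condition.

G1, G4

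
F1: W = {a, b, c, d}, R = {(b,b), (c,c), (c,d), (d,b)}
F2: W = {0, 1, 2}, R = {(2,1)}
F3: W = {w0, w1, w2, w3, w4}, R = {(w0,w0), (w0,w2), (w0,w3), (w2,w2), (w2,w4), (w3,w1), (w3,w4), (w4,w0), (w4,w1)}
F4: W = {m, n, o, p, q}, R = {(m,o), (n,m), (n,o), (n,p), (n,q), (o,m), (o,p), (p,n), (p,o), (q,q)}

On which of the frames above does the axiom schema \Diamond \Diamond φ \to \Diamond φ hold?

F2

This is the axiom for transitivity; its first-order frame correspondent is \forall x \forall y \forall z (Rxy \wedge Ryz \to Rxz).
F1: fails — Rcd and Rdb but not Rcb.
F2: ✓.
F3: fails — Rw2w4 and Rw4w1 but not Rw2w1.
F4: fails — Rom and Rmo but not Roo.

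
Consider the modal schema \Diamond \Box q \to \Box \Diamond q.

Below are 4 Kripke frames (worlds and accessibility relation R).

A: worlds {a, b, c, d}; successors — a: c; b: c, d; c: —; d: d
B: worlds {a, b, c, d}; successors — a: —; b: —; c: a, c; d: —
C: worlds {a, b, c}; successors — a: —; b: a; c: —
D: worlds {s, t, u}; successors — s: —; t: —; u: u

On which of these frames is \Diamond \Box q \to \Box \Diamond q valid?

This is the axiom for convergence; its first-order frame correspondent is \forall x \forall y \forall z (Rxy \wedge Rxz \to \exists w (Ryw \wedge Rzw)).
A: fails — Rac and Rac but c and c have no common successor.
B: fails — Rca and Rca but a and a have no common successor.
C: fails — Rba and Rba but a and a have no common successor.
D: condition met.

D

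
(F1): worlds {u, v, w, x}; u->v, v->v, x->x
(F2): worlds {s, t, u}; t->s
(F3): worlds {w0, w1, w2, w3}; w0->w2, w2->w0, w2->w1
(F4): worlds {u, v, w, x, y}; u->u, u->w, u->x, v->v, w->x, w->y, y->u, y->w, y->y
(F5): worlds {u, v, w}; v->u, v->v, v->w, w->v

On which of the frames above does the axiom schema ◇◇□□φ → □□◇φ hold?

(F1), (F2)

This is the axiom for a generalized confluence (Geach) condition; its first-order frame correspondent is ∀x ∀y ∀z ((xR²y ∧ xR²z) → ∃w (yR²w ∧ zRw)).
(F1): ✓.
(F2): ✓.
(F3): fails — w0R²w0, w0R²w0 but no w with w0R²w and w0Rw.
(F4): fails — uR²u, uR²x but no t with uR²t and xRt.
(F5): fails — vR²u, vR²u but no t with uR²t and uRt.
Valid on: (F1), (F2).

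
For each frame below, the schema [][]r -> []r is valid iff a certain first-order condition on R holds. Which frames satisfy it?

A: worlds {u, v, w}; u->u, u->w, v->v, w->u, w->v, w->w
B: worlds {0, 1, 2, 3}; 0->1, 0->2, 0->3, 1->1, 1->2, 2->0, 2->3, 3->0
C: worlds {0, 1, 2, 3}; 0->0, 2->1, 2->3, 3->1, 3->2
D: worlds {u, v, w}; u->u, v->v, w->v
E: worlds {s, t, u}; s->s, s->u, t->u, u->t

A, D

This is the axiom for density; its first-order frame correspondent is forall x forall y (Rxy -> exists z (Rxz & Rzy)).
A: condition met.
B: fails — R30 but no z with R3z and Rz0.
C: fails — R32 but no z with R3z and Rz2.
D: condition met.
E: fails — Rut but no z with Ruz and Rzt.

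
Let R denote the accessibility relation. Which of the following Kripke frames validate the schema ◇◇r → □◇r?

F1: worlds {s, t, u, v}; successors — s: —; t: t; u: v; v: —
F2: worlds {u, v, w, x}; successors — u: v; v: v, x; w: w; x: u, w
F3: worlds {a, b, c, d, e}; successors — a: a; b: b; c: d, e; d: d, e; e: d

This is the axiom for a generalized confluence (Geach) condition; its first-order frame correspondent is ∀x ∀y ∀z ((xR²y ∧ xRz) → ∃w (y = w ∧ zRw)).
F1: holds.
F2: fails — vR²u, vRv but no t with u=t and vRt.
F3: fails — cR²e, cRe but no w with e=w and eRw.

F1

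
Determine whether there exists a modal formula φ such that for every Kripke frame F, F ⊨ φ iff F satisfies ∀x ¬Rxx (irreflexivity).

No — not modally definable

Modal frame validity is preserved under surjective bounded morphisms.
The 3-cycle (worlds s,t,u with s→t→u→s) is irreflexive, and the map sending every world to a single reflexive point • is a surjective bounded morphism (forth: every edge maps to (•,•); back: every world has a successor). So any modal formula valid on the 3-cycle is also valid on the reflexive point, which is not irreflexive.
So the class is not modally definable.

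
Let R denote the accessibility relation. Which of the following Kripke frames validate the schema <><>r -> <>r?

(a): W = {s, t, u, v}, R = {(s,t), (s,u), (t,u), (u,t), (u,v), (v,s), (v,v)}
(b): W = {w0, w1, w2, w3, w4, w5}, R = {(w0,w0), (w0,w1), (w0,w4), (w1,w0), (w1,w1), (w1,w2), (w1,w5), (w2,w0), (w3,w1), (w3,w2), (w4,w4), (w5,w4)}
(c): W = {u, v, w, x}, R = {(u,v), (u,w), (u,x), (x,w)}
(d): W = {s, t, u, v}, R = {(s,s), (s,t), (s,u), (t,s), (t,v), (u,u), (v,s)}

This is the axiom for transitivity; its first-order frame correspondent is forall x forall y forall z (Rxy & Ryz -> Rxz).
(a): fails — Ruv and Rvs but not Rus.
(b): fails — Rw1w5 and Rw5w4 but not Rw1w4.
(c): ✓.
(d): fails — Rts and Rsu but not Rtu.

(c)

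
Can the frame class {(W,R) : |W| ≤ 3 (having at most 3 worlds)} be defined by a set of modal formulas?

If a class were modally definable it would be closed under disjoint unions (Goldblatt–Thomason).
Any modal formula valid on each of 4 disjoint one-world frames is valid on their disjoint union (validity is preserved under disjoint unions). Each one-world frame has |W|=1≤3, but the union has |W|=4.
So no modal formula (or set of formulas) defines exactly the |W|≤3 frames.

No — not modally definable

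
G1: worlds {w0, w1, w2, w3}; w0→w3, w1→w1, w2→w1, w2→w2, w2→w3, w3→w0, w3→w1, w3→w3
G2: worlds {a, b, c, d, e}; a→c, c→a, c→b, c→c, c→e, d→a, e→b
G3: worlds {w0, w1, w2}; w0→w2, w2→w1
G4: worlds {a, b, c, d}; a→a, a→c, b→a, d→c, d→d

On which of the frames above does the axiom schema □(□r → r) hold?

none

Frame correspondent (Sahlqvist): ∀x ∀y (Rxy → Ryy) — i.e. shift-reflexivity.
G1: fails — Rw3w0 but not Rw0w0.
G2: fails — Reb but not Rbb.
G3: fails — Rw0w2 but not Rw2w2.
G4: fails — Rdc but not Rcc.
Valid on no frame.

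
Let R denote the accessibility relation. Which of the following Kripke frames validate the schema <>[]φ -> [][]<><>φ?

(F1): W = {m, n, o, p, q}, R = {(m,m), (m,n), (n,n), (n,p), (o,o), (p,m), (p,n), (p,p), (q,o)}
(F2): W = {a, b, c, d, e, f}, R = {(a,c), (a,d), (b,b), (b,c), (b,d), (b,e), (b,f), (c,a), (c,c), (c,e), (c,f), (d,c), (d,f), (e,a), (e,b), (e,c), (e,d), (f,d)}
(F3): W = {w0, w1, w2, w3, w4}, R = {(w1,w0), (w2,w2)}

(F1), (F3)

The schema corresponds to a generalized confluence (Geach) condition: forall x forall y forall z ((xRy & x R^2 z) -> exists w (yRw & z R^2 w)).
(F1): satisfies the condition.
(F2): fails — bRf, bR²a but no w with fRw and aR²w.
(F3): satisfies the condition.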